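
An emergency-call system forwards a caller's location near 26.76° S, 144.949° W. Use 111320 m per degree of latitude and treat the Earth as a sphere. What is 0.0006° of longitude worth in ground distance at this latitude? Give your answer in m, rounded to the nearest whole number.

One degree of longitude here spans 111320 × cos 26.76° = 111320 × 0.8929 ≈ 99397.7 m; 0.0006° of that is 59.6386 m.

60 m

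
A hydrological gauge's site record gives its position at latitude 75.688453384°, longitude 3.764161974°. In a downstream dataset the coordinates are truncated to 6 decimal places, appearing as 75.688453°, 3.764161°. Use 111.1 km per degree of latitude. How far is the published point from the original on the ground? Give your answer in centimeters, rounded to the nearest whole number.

5 centimeters

Δlat = 75.688453384 − 75.688453 = +0.000000384°; Δlon = 3.764161974 − 3.764161 = +0.000000974°.
N–S: 0.000000384° × 111100 m/° = 0.0426624 m.
E–W at 75.6885°: 0.000000974° × 111100 × cos 75.6885° = 0.000000974 × 111100 × 0.2472 ≈ 0.0267492 m.
Combined displacement = (0.0426624² + 0.0267492²)^½ ≈ 0.0503548 m.
That is 0.0503548 m = 5.0355 cm.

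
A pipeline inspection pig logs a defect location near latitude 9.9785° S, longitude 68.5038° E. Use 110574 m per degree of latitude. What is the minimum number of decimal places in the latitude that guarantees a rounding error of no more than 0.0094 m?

7 decimal places

One degree of latitude covers 110574 m.
Rounding to N decimal places gives at most 0.5 × 10⁻ᴺ degrees of error, i.e. 0.5 × 10⁻ᴺ × 110574 m.
Need 0.5 × 110574 × 10⁻ᴺ ≤ 0.0094 → 10⁻ᴺ ≤ 1.700e-07, so N ≥ 6.77.
At 6 places the error can reach 0.0553 m, but 7 places keeps it to 0.00553 m.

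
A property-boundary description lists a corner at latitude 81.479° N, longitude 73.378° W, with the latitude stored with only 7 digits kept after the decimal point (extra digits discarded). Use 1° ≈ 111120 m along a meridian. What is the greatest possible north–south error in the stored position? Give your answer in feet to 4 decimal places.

0.0365 feet

Truncating at 7 decimal places can drop up to a full unit in the last place, so the latitude may be off by as much as 1e-07°.
So the N–S error is at most 1e-07 × 111120 = 0.011112 m.
In feet: 0.011112 m ÷ 0.3048 ≈ 0.036457 ft.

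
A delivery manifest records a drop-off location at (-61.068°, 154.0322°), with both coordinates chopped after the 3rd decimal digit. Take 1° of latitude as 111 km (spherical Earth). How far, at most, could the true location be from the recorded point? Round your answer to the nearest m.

123 m

Truncating at 3 decimal places can drop up to a full unit in the last place, so each coordinate may be off by as much as 0.001°.
North–south component: 0.001° × 111000 = 111 m.
Longitude error → 0.001 × 111000 × cos 61.068° = 0.001 × 111000 × 0.4838 ≈ 53.6986 m.
Combining orthogonally: (111² + 53.6986²)^½ ≈ 123.307 m.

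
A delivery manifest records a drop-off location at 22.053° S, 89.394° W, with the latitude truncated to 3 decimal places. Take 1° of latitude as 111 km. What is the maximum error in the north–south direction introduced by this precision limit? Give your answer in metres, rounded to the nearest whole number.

Truncating at 3 decimal places can drop up to a full unit in the last place, so the latitude may be off by as much as 0.001°.
So the N–S error is at most 0.001 × 111000 = 111 m.

111 metres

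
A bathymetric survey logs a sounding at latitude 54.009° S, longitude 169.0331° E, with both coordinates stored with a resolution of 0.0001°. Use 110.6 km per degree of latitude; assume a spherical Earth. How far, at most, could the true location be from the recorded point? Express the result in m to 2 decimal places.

With a 0.0001° grid the true value lies within half a step, ±0.0001°/2 = ±5e-05°, of the stored one.
North–south component: 5e-05° × 110600 = 5.53 m.
East–west component at 54.009°: 5e-05° × 110600 × cos 54.009° ≈ 5e-05 × 64995 ≈ 3.24975 m.
Worst case both components are at the extreme and orthogonal: √(5.53² + 3.24975²) ≈ 6.41419 m.

6.41 m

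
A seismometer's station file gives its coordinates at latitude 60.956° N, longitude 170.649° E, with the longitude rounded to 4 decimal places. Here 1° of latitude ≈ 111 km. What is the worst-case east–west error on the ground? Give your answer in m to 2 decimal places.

2.69 m

Rounding to 4 decimal places leaves the longitude within ±5e-05° of the true value.
At latitude 60.956° a degree of longitude spans 111000 m × cos 60.956° = 111000 × 0.4855 ≈ 53888.4 m.
Maximum E–W displacement: 5e-05 × 53888.4 = 2.69442 m.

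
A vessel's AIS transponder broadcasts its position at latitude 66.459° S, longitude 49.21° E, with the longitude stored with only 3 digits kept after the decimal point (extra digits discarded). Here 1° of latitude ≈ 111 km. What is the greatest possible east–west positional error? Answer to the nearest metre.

44 metres

Truncating at 3 decimal places can drop up to a full unit in the last place, so the longitude may be off by as much as 0.001°.
One degree of longitude at 66.459° is 111000 × cos 66.459° ≈ 111000 × 0.3994 = 44334 m.
So at most 0.001° × 44334 ≈ 44.334 m east–west.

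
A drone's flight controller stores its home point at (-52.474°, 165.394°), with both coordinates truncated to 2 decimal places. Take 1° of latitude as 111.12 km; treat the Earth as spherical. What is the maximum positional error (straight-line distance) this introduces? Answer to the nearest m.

1301 m

Truncating at 2 decimal places can drop up to a full unit in the last place, so each coordinate may be off by as much as 0.01°.
N–S: 0.01° × 111120 m/° = 1111.2 m.
East–west component at 52.474°: 0.01° × 111120 × cos 52.474° ≈ 0.01 × 67685.6 ≈ 676.856 m.
The two errors are perpendicular, so the maximum displacement is √(1111.2² + 676.856²) ≈ 1301.11 m.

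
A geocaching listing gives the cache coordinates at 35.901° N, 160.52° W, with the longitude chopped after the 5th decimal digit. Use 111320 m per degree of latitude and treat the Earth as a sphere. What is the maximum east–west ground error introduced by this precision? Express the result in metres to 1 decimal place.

Truncating at 5 decimal places can drop up to a full unit in the last place, so the longitude may be off by as much as 1e-05°.
Parallels shrink by cos φ, so at 35.901° a degree of longitude is 111320 × 0.8100 ≈ 90172.7 m.
Maximum E–W displacement: 1e-05 × 90172.7 = 0.901727 m.

0.9 metres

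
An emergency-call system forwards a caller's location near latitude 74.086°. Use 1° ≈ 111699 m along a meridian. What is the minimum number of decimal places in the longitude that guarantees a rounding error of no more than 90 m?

At 74.086° one degree of longitude covers 111699 × cos 74.086° ≈ 111699 × 0.2742 ≈ 30627.2 m.
With N decimal places the half-ulp bound is 0.5·10⁻ᴺ°, or 0.5·10⁻ᴺ × 30627.2 m on the ground.
Need 0.5 × 30627.2 × 10⁻ᴺ ≤ 90 → 10⁻ᴺ ≤ 5.877e-03, so N ≥ 2.23.
N = 2 would give 153 m (too coarse); N = 3 gives 15.3 m ≤ 90 m.

3 decimal places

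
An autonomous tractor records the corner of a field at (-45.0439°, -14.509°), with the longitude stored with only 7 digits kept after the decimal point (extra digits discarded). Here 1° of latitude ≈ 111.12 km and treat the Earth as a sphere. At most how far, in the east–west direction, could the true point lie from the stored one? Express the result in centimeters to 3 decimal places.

Truncating at 7 decimal places can drop up to a full unit in the last place, so the longitude may be off by as much as 1e-07°.
One degree of longitude at 45.0439° is 111120 × cos 45.0439° ≈ 111120 × 0.7066 = 78513.5 m.
East–west error: 1e-07° × 78513.5 m/° ≈ 0.00785135 m.
That is 0.00785135 m = 0.78513 cm.

0.785 centimeters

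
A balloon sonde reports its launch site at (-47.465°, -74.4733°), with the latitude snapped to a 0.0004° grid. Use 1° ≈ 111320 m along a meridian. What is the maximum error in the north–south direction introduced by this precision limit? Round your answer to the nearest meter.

With a 0.0004° grid the true value lies within half a step, ±0.0004°/2 = ±0.0002°, of the stored one.
Along the meridian that is 0.0002° × 111320 m/° = 22.264 m.

22 meters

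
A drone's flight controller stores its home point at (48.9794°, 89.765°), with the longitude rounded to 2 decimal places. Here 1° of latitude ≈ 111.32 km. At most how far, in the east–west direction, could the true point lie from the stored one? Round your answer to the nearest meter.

Rounding to 2 decimal places leaves the longitude within ±0.005° of the true value.
Parallels shrink by cos φ, so at 48.9794° a degree of longitude is 111320 × 0.6563 ≈ 73062.7 m.
So at most 0.005° × 73062.7 ≈ 365.313 m east–west.

365 meters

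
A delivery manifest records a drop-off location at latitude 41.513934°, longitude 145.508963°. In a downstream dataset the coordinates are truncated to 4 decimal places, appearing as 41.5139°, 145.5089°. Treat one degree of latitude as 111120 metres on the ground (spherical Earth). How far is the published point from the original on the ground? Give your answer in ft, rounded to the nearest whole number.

21 ft

Δlat = 41.513934 − 41.5139 = +0.000034°; Δlon = 145.508963 − 145.5089 = +0.000063°.
North–south shift: 0.000034 × 111120 = 3.77808 m.
East–west at this latitude: 0.000063° × 111120 × cos 41.5139° ≈ 0.000063 × 83206.1 = 5.24198 m.
Hypotenuse of the two orthogonal shifts: √(3.77808² + 5.24198²) = 6.4616 m.
In feet: 6.4616 m ÷ 0.3048 ≈ 21.199 ft.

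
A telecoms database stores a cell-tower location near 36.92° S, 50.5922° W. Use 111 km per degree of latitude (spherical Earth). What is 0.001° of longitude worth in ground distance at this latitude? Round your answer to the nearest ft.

At 36.92° a degree of longitude is 111000 × cos 36.92° ≈ 88741.7 m, so 0.001° corresponds to 88.7417 m.
Converting: 88.7417 m × 3.2808 ft/m ≈ 291.15 ft.

291 ft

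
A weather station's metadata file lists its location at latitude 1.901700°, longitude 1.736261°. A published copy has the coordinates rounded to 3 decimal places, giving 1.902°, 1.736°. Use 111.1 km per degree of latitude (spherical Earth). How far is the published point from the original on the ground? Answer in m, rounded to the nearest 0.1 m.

44.2 m

The latitude changed by -0.000300° and the longitude by +0.000261°.
N–S: -0.000300° × 111100 m/° = -33.33 m.
East–west at this latitude: 0.000261° × 111100 × cos 1.902° ≈ 0.000261 × 111039 = 28.9811 m.
Combined displacement = (33.33² + 28.9811²)^½ ≈ 44.1678 m.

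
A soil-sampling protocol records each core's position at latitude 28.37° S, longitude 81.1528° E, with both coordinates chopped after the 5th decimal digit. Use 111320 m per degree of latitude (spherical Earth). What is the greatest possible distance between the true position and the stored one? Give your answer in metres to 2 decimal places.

1.48 metres

Truncating at 5 decimal places can drop up to a full unit in the last place, so each coordinate may be off by as much as 1e-05°.
Latitude error → 1e-05 × 111320 = 1.1132 m along the meridian.
E–W at 28.37°: 1e-05° × 111320 × cos 28.37° = 1e-05 × 111320 × 0.8799 ≈ 0.979502 m.
Combining orthogonally: (1.1132² + 0.979502²)^½ ≈ 1.48278 m.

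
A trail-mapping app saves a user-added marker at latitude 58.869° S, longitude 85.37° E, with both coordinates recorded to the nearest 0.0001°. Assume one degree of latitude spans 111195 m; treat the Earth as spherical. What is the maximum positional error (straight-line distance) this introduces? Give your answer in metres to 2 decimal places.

Rounding to 4 decimal places leaves each coordinate within ±5e-05° of the true value.
Latitude error → 5e-05 × 111195 = 5.55975 m along the meridian.
E–W at 58.869°: 5e-05° × 111195 × cos 58.869° = 5e-05 × 111195 × 0.5170 ≈ 2.87437 m.
The two errors are perpendicular, so the maximum displacement is √(5.55975² + 2.87437²) ≈ 6.25882 m.

6.26 metres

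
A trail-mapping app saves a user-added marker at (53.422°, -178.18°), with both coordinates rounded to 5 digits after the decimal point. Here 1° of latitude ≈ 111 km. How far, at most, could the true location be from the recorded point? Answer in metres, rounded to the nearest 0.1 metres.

Rounding to 5 decimal places leaves each coordinate within ±5e-06° of the true value.
Latitude error → 5e-06 × 111000 = 0.555 m along the meridian.
East–west component at 53.422°: 5e-06° × 111000 × cos 53.422° ≈ 5e-06 × 66146.7 ≈ 0.330734 m.
The two errors are perpendicular, so the maximum displacement is √(0.555² + 0.330734²) ≈ 0.646073 m.

0.6 metres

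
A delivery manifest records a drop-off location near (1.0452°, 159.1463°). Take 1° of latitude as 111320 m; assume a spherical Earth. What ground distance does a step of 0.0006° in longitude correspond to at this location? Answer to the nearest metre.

67 metres

0.0006° of longitude at 1.0452° is 0.0006 × 111320 × cos 1.0452° ≈ 0.0006 × 111301 = 66.7809 m.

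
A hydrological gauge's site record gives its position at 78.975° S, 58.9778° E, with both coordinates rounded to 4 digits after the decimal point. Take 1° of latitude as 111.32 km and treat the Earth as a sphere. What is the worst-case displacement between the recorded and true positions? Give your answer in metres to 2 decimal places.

Rounding to 4 decimal places leaves each coordinate within ±5e-05° of the true value.
Latitude error → 5e-05 × 111320 = 5.566 m along the meridian.
East–west component at 78.975°: 5e-05° × 111320 × cos 78.975° ≈ 5e-05 × 21288.5 ≈ 1.06443 m.
Combining orthogonally: (5.566² + 1.06443²)^½ ≈ 5.66687 m.

5.67 metres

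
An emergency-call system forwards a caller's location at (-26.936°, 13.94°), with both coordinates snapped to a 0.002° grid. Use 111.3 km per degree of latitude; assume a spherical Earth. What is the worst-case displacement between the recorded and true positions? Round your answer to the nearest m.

149 m

With a 0.002° grid the true value lies within half a step, ±0.002°/2 = ±0.001°, of the stored one.
Latitude error → 0.001 × 111300 = 111.3 m along the meridian.
East–west component at 26.936°: 0.001° × 111300 × cos 26.936° ≈ 0.001 × 99225.4 ≈ 99.2254 m.
Worst case both components are at the extreme and orthogonal: √(111.3² + 99.2254²) ≈ 149.109 m.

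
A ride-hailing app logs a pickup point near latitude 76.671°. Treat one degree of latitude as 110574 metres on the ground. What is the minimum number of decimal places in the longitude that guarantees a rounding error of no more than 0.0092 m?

At 76.671° one degree of longitude covers 110574 × cos 76.671° ≈ 110574 × 0.2305 ≈ 25492 m.
N decimal places → at most half a unit in the last place, 0.5 × 10⁻ᴺ° = 25492/2 × 10⁻ᴺ m.
Setting 12746 × 10⁻ᴺ ≤ 0.0092 gives 10ᴺ ≥ 1.385e+06, i.e. N ≥ 6.14.
So 7 decimal places suffice (0.00127 m); 6 would allow up to 0.0127 m.

7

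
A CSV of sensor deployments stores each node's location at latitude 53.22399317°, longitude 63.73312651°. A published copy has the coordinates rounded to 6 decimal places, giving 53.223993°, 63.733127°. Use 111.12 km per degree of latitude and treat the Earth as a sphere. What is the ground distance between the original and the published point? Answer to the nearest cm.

Δlat = 53.22399317 − 53.223993 = +0.00000017°; Δlon = 63.73312651 − 63.733127 = -0.00000049°.
N–S: 0.00000017° × 111120 m/° = 0.0188904 m.
East–west at this latitude: -0.00000049° × 111120 × cos 53.224° ≈ -0.00000049 × 66526.2 = -0.0325979 m.
Hypotenuse of the two orthogonal shifts: √(0.0188904² + 0.0325979²) = 0.0376758 m.
That is 0.0376758 m = 3.7676 cm.

4 cm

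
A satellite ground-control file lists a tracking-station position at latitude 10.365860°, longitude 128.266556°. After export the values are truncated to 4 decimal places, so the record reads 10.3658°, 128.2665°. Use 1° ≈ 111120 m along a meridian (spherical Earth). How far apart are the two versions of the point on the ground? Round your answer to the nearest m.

9 m

The latitude changed by +0.000060° and the longitude by +0.000056°.
North–south shift: 0.000060 × 111120 = 6.6672 m.
East–west at this latitude: 0.000056° × 111120 × cos 10.3658° ≈ 0.000056 × 109306 = 6.12116 m.
Combined displacement = (6.6672² + 6.12116²)^½ ≈ 9.05097 m.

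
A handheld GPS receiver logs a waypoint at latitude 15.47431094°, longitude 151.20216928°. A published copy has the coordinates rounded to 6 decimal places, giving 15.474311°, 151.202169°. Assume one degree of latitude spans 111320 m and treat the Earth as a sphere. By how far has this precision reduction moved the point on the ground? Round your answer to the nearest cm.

3 cm

The latitude changed by -0.00000006° and the longitude by +0.00000028°.
N–S: -0.00000006° × 111320 m/° = -0.0066792 m.
E–W at 15.4743°: 0.00000028° × 111320 × cos 15.4743° = 0.00000028 × 111320 × 0.9638 ≈ 0.0300397 m.
Distance: √(0.0066792² + 0.0300397²) ≈ 0.0307733 m.
That is 0.0307733 m = 3.0773 cm.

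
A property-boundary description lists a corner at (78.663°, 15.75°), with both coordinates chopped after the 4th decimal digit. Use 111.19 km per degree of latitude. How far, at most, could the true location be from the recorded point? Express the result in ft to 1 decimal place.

37.2 ft

Truncating at 4 decimal places can drop up to a full unit in the last place, so each coordinate may be off by as much as 0.0001°.
N–S: 0.0001° × 111190 m/° = 11.119 m.
Longitude error → 0.0001 × 111190 × cos 78.663° = 0.0001 × 111190 × 0.1966 ≈ 2.18577 m.
Worst case both components are at the extreme and orthogonal: √(11.119² + 2.18577²) ≈ 11.3318 m.
In feet: 11.3318 m ÷ 0.3048 ≈ 37.178 ft.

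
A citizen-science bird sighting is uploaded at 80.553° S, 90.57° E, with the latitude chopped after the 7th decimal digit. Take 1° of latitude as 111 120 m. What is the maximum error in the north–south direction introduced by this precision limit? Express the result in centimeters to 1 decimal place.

Truncating at 7 decimal places can drop up to a full unit in the last place, so the latitude may be off by as much as 1e-07°.
So the N–S error is at most 1e-07 × 111120 = 0.011112 m.
That is 0.011112 m = 1.1112 cm.

1.1 centimeters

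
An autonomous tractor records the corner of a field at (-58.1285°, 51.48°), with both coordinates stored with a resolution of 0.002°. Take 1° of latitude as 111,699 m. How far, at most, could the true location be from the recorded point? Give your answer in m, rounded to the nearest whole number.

With a 0.002° grid the true value lies within half a step, ±0.002°/2 = ±0.001°, of the stored one.
Latitude error → 0.001 × 111699 = 111.699 m along the meridian.
Longitude error → 0.001 × 111699 × cos 58.1285° = 0.001 × 111699 × 0.5280 ≈ 58.9789 m.
The two errors are perpendicular, so the maximum displacement is √(111.699² + 58.9789²) ≈ 126.314 m.

126 m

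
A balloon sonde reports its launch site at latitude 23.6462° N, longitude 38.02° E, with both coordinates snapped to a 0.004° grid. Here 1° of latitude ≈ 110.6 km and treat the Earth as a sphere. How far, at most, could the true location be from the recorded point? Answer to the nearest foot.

984 feet

With a 0.004° grid the true value lies within half a step, ±0.004°/2 = ±0.002°, of the stored one.
North–south component: 0.002° × 110600 = 221.2 m.
East–west component at 23.6462°: 0.002° × 110600 × cos 23.6462° ≈ 0.002 × 101314 ≈ 202.628 m.
The two errors are perpendicular, so the maximum displacement is √(221.2² + 202.628²) ≈ 299.979 m.
In feet: 299.979 m ÷ 0.3048 ≈ 984.18 ft.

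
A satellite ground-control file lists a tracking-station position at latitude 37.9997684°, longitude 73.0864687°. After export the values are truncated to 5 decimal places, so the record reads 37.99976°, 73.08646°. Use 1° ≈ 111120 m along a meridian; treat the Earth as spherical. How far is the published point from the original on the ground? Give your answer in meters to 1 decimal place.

The latitude changed by +0.0000084° and the longitude by +0.0000087°.
N–S: 0.0000084° × 111120 m/° = 0.933408 m.
East–west at this latitude: 0.0000087° × 111120 × cos 37.9998° ≈ 0.0000087 × 87564 = 0.761807 m.
Hypotenuse of the two orthogonal shifts: √(0.933408² + 0.761807²) = 1.20482 m.

1.2 meters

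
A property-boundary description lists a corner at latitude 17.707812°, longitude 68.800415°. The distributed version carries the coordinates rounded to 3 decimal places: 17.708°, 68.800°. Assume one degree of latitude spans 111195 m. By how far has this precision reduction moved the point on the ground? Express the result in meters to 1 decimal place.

48.7 meters

The latitude changed by -0.000188° and the longitude by +0.000415°.
North–south shift: -0.000188 × 111195 = -20.9047 m.
E–W at 17.708°: 0.000415° × 111195 × cos 17.708° = 0.000415 × 111195 × 0.9526 ≈ 43.9595 m.
Distance: √(20.9047² + 43.9595²) ≈ 48.6769 m.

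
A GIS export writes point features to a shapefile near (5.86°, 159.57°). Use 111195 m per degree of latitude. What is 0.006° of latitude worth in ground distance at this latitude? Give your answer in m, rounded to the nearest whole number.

0.006° × 111195 m/° = 667.17 m.

667 m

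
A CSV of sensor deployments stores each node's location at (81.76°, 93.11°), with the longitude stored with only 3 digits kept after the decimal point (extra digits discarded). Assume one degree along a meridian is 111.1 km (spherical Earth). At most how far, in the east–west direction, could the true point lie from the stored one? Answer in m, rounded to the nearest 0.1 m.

Truncating at 3 decimal places can drop up to a full unit in the last place, so the longitude may be off by as much as 0.001°.
At latitude 81.76° a degree of longitude spans 111100 m × cos 81.76° = 111100 × 0.1433 ≈ 15922.8 m.
Maximum E–W displacement: 0.001 × 15922.8 = 15.9228 m.

15.9 m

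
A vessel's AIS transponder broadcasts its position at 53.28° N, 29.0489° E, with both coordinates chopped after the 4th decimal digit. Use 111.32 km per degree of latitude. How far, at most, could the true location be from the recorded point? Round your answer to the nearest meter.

13 meters

Truncating at 4 decimal places can drop up to a full unit in the last place, so each coordinate may be off by as much as 0.0001°.
North–south component: 0.0001° × 111320 = 11.132 m.
East–west component at 53.28°: 0.0001° × 111320 × cos 53.28° ≈ 0.0001 × 66558.8 ≈ 6.65588 m.
The two errors are perpendicular, so the maximum displacement is √(11.132² + 6.65588²) ≈ 12.97 m.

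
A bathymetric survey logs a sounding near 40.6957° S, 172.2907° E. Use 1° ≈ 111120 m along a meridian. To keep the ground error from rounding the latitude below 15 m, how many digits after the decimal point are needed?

One degree of latitude covers 111120 m.
With N decimal places the half-ulp bound is 0.5·10⁻ᴺ°, or 0.5·10⁻ᴺ × 111120 m on the ground.
Setting 55560 × 10⁻ᴺ ≤ 15 gives 10ᴺ ≥ 3704, i.e. N ≥ 3.57.
At 3 places the error can reach 55.6 m, but 4 places keeps it to 5.56 m.

4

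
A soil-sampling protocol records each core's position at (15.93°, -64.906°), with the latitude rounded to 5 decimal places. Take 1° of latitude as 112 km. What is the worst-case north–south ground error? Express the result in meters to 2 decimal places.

0.56 meters

Rounding to 5 decimal places leaves the latitude within ±5e-06° of the true value.
North–south distance: 5e-06° × 112000 m/° = 0.56 m.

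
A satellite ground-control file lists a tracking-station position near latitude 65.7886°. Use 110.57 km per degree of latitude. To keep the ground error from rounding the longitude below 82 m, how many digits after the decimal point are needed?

At 65.7886° one degree of longitude covers 110570 × cos 65.7886° ≈ 110570 × 0.4101 ≈ 45345.3 m.
Rounding to N decimal places gives at most 0.5 × 10⁻ᴺ degrees of error, i.e. 0.5 × 10⁻ᴺ × 45345.3 m.
Setting 22672.6 × 10⁻ᴺ ≤ 82 gives 10ᴺ ≥ 276.5, i.e. N ≥ 2.44.
N = 2 would give 227 m (too coarse); N = 3 gives 22.7 m ≤ 82 m.

3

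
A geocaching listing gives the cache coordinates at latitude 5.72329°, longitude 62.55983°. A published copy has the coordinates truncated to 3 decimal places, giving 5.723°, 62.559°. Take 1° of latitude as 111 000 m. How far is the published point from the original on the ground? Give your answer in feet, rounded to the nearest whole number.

319 feet

The latitude changed by +0.00029° and the longitude by +0.00083°.
N–S: 0.00029° × 111000 m/° = 32.19 m.
East–west at this latitude: 0.00083° × 111000 × cos 5.723° ≈ 0.00083 × 110447 = 91.6708 m.
Distance: √(32.19² + 91.6708²) ≈ 97.1583 m.
Converting: 97.1583 m × 3.2808 ft/m ≈ 318.76 ft.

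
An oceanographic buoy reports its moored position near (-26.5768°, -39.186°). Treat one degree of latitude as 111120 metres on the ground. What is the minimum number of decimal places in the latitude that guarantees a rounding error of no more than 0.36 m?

6 decimal places

One degree of latitude covers 111120 m.
With N decimal places the half-ulp bound is 0.5·10⁻ᴺ°, or 0.5·10⁻ᴺ × 111120 m on the ground.
Need 0.5 × 111120 × 10⁻ᴺ ≤ 0.36 → 10⁻ᴺ ≤ 6.479e-06, so N ≥ 5.19.
At 5 places the error can reach 0.556 m, but 6 places keeps it to 0.0556 m.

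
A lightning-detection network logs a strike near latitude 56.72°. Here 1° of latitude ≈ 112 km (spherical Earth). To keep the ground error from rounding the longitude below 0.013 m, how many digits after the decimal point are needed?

7 decimal places

At 56.72° one degree of longitude covers 112000 × cos 56.72° ≈ 112000 × 0.5487 ≈ 61457.9 m.
N decimal places → at most half a unit in the last place, 0.5 × 10⁻ᴺ° = 61457.9/2 × 10⁻ᴺ m.
Setting 30728.9 × 10⁻ᴺ ≤ 0.013 gives 10ᴺ ≥ 2.364e+06, i.e. N ≥ 6.37.
At 6 places the error can reach 0.0307 m, but 7 places keeps it to 0.00307 m.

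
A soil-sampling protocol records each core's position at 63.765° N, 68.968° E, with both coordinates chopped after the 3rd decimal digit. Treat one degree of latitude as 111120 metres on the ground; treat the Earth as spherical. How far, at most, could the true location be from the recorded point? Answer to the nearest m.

Truncating at 3 decimal places can drop up to a full unit in the last place, so each coordinate may be off by as much as 0.001°.
Latitude error → 0.001 × 111120 = 111.12 m along the meridian.
East–west component at 63.765°: 0.001° × 111120 × cos 63.765° ≈ 0.001 × 49121 ≈ 49.121 m.
Worst case both components are at the extreme and orthogonal: √(111.12² + 49.121²) ≈ 121.493 m.

121 m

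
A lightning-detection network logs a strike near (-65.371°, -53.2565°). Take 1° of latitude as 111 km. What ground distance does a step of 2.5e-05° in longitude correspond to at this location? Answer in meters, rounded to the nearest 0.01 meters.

1.16 meters

One degree of longitude here spans 111000 × cos 65.371° = 111000 × 0.4167 ≈ 46258.2 m; 2.5e-05° of that is 1.15646 m.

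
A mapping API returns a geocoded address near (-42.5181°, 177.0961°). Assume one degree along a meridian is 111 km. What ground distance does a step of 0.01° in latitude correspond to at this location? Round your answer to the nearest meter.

1110 meters

Along a meridian 0.01° is 0.01 × 111000 = 1110 m.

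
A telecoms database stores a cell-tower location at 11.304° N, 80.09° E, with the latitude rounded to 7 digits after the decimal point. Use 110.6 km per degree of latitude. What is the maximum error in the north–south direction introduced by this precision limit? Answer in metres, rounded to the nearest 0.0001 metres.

Rounding to 7 decimal places leaves the latitude within ±5e-08° of the true value.
So the N–S error is at most 5e-08 × 110600 = 0.00553 m.

0.0055 metres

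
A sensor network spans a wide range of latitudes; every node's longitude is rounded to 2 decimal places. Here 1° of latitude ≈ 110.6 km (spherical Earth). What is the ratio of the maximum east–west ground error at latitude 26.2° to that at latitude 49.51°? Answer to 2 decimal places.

Rounding to 2 decimal places leaves the longitude within ±0.005° of the true value.
Error at 26.2° = 0.005° × 110600 × cos 26.2° ≈ 553 × 0.8973 = 496.18 m.
At 49.51°: 0.005° × 110600 × cos 49.51° = 0.005 × 110600 × 0.6493 ≈ 359.07 m.
Ratio: 496.18 / 359.07 = cos 26.2° / cos 49.51° ≈ 1.3819.

1.38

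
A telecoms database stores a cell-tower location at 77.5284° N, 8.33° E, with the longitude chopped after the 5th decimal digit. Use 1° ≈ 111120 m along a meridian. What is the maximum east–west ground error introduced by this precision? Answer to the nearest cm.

Truncating at 5 decimal places can drop up to a full unit in the last place, so the longitude may be off by as much as 1e-05°.
One degree of longitude at 77.5284° is 111120 × cos 77.5284° ≈ 111120 × 0.2160 = 23997 m.
East–west error: 1e-05° × 23997 m/° ≈ 0.23997 m.
That is 0.23997 m = 23.997 cm.

24 cm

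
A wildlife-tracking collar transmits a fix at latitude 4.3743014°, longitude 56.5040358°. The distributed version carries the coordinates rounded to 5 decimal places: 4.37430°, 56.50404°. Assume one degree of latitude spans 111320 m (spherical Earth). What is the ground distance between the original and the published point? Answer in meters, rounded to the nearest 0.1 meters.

The latitude changed by +0.0000014° and the longitude by -0.0000042°.
N–S: 0.0000014° × 111320 m/° = 0.155848 m.
E–W at 4.3743°: -0.0000042° × 111320 × cos 4.3743° = -0.0000042 × 111320 × 0.9971 ≈ -0.466182 m.
Distance: √(0.155848² + 0.466182²) ≈ 0.491543 m.

0.5 meters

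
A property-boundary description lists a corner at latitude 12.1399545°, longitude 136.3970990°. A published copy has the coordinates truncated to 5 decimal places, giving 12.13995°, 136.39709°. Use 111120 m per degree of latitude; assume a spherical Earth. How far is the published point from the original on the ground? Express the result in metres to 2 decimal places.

1.10 metres

The latitude changed by +0.0000045° and the longitude by +0.0000090°.
N–S: 0.0000045° × 111120 m/° = 0.50004 m.
East–west at this latitude: 0.0000090° × 111120 × cos 12.14° ≈ 0.0000090 × 108635 = 0.977715 m.
Hypotenuse of the two orthogonal shifts: √(0.50004² + 0.977715²) = 1.09817 m.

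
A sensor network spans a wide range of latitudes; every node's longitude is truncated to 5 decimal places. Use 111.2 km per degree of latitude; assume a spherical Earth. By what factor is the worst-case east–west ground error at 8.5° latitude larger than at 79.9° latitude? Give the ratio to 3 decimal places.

5.640

Truncating at 5 decimal places can drop up to a full unit in the last place, so the longitude may be off by as much as 1e-05°.
Error at 8.5° = 1e-05° × 111200 × cos 8.5° ≈ 1.112 × 0.9890 = 1.0998 m.
At 79.9°: 1e-05° × 111200 × cos 79.9° = 1e-05 × 111200 × 0.1754 ≈ 0.19501 m.
The ratio reduces to cos 8.5° / cos 79.9° = 0.9890/0.1754 ≈ 5.6397.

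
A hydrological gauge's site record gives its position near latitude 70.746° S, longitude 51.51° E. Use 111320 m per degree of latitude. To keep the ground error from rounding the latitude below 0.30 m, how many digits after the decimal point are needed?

One degree of latitude covers 111320 m.
N decimal places → at most half a unit in the last place, 0.5 × 10⁻ᴺ° = 111320/2 × 10⁻ᴺ m.
Setting 55660 × 10⁻ᴺ ≤ 0.30 gives 10ᴺ ≥ 1.855e+05, i.e. N ≥ 5.27.
So 6 decimal places suffice (0.0557 m); 5 would allow up to 0.557 m.

6 decimal places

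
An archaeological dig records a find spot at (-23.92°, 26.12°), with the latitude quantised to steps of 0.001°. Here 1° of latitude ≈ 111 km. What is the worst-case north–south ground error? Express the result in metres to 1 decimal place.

With a 0.001° grid the true value lies within half a step, ±0.001°/2 = ±0.0005°, of the stored one.
So the N–S error is at most 0.0005 × 111000 = 55.5 m.

55.5 metres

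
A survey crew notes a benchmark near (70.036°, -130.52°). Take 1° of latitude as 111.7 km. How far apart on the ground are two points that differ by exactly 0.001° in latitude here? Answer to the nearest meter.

0.001° × 111700 m/° = 111.7 m.

112 meters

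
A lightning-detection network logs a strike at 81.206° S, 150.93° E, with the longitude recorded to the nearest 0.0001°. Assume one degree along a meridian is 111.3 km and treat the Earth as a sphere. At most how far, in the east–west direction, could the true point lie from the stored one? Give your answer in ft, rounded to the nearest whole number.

3 ft

Rounding to 4 decimal places leaves the longitude within ±5e-05° of the true value.
At latitude 81.206° a degree of longitude spans 111300 m × cos 81.206° = 111300 × 0.1529 ≈ 17015.8 m.
East–west error: 5e-05° × 17015.8 m/° ≈ 0.85079 m.
In feet: 0.85079 m ÷ 0.3048 ≈ 2.7913 ft.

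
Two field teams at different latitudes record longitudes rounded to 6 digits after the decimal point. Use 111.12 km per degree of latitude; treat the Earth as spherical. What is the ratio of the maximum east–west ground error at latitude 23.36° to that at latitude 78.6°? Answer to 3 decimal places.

Rounding to 6 decimal places leaves the longitude within ±5e-07° of the true value.
At 23.36°: 5e-07° × 111120 × cos 23.36° = 5e-07 × 111120 × 0.9180 ≈ 0.051006 m.
At 78.6°: 5e-07° × 111120 × cos 78.6° = 5e-07 × 111120 × 0.1977 ≈ 0.010982 m.
The ratio reduces to cos 23.36° / cos 78.6° = 0.9180/0.1977 ≈ 4.6446.

4.645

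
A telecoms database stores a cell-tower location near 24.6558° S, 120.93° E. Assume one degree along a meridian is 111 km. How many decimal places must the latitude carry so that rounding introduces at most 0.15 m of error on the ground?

6 decimal places

One degree of latitude covers 111000 m.
With N decimal places the half-ulp bound is 0.5·10⁻ᴺ°, or 0.5·10⁻ᴺ × 111000 m on the ground.
Setting 55500 × 10⁻ᴺ ≤ 0.15 gives 10ᴺ ≥ 3.7e+05, i.e. N ≥ 5.57.
At 5 places the error can reach 0.555 m, but 6 places keeps it to 0.0555 m.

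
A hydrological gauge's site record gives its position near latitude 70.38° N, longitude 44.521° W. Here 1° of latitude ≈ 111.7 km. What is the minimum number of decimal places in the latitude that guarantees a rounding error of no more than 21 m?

One degree of latitude covers 111700 m.
With N decimal places the half-ulp bound is 0.5·10⁻ᴺ°, or 0.5·10⁻ᴺ × 111700 m on the ground.
Setting 55850 × 10⁻ᴺ ≤ 21 gives 10ᴺ ≥ 2660, i.e. N ≥ 3.42.
So 4 decimal places suffice (5.58 m); 3 would allow up to 55.9 m.

4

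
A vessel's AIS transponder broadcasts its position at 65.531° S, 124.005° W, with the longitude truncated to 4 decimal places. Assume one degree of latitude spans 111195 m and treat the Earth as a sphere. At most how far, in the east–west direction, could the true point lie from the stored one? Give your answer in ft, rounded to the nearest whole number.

Truncating at 4 decimal places can drop up to a full unit in the last place, so the longitude may be off by as much as 0.0001°.
Parallels shrink by cos φ, so at 65.531° a degree of longitude is 111195 × 0.4142 ≈ 46057.1 m.
East–west error: 0.0001° × 46057.1 m/° ≈ 4.60571 m.
In feet: 4.60571 m ÷ 0.3048 ≈ 15.111 ft.

15 ft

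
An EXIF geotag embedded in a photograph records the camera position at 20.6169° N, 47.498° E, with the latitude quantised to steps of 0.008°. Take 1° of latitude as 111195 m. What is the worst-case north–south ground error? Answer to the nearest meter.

445 meters

With a 0.008° grid the true value lies within half a step, ±0.008°/2 = ±0.004°, of the stored one.
North–south distance: 0.004° × 111195 m/° = 444.78 m.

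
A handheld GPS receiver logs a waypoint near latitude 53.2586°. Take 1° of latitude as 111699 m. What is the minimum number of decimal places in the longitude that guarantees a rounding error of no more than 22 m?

4 decimal places

At 53.2586° one degree of longitude covers 111699 × cos 53.2586° ≈ 111699 × 0.5982 ≈ 66818.8 m.
N decimal places → at most half a unit in the last place, 0.5 × 10⁻ᴺ° = 66818.8/2 × 10⁻ᴺ m.
Need 0.5 × 66818.8 × 10⁻ᴺ ≤ 22 → 10⁻ᴺ ≤ 6.585e-04, so N ≥ 3.18.
At 3 places the error can reach 33.4 m, but 4 places keeps it to 3.34 m.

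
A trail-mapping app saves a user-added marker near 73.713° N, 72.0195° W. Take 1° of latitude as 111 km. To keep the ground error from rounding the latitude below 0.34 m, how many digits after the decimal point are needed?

6 decimal places

One degree of latitude covers 111000 m.
N decimal places → at most half a unit in the last place, 0.5 × 10⁻ᴺ° = 111000/2 × 10⁻ᴺ m.
Need 0.5 × 111000 × 10⁻ᴺ ≤ 0.34 → 10⁻ᴺ ≤ 6.126e-06, so N ≥ 5.21.
At 5 places the error can reach 0.555 m, but 6 places keeps it to 0.0555 m.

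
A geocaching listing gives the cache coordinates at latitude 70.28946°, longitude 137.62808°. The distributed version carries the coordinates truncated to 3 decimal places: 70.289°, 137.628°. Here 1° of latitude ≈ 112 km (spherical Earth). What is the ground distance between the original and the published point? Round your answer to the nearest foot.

Δlat = 70.28946 − 70.289 = +0.00046°; Δlon = 137.62808 − 137.628 = +0.00008°.
North–south shift: 0.00046 × 112000 = 51.52 m.
East–west at this latitude: 0.00008° × 112000 × cos 70.289° ≈ 0.00008 × 37774.9 = 3.02199 m.
Hypotenuse of the two orthogonal shifts: √(51.52² + 3.02199²) = 51.6086 m.
In feet: 51.6086 m ÷ 0.3048 ≈ 169.32 ft.

169 feet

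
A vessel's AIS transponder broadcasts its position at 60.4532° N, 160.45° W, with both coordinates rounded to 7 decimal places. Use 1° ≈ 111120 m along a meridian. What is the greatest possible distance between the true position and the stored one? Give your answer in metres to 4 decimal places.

Rounding to 7 decimal places leaves each coordinate within ±5e-08° of the true value.
North–south component: 5e-08° × 111120 = 0.005556 m.
Longitude error → 5e-08 × 111120 × cos 60.4532° = 5e-08 × 111120 × 0.4931 ≈ 0.00273985 m.
Combining orthogonally: (0.005556² + 0.00273985²)^½ ≈ 0.00619483 m.

0.0062 metres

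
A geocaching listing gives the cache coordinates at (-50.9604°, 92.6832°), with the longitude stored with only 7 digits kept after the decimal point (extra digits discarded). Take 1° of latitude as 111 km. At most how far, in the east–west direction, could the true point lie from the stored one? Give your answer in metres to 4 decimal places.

Truncating at 7 decimal places can drop up to a full unit in the last place, so the longitude may be off by as much as 1e-07°.
At latitude 50.9604° a degree of longitude spans 111000 m × cos 50.9604° = 111000 × 0.6299 ≈ 69914.2 m.
Maximum E–W displacement: 1e-07 × 69914.2 = 0.00699142 m.

0.0070 metres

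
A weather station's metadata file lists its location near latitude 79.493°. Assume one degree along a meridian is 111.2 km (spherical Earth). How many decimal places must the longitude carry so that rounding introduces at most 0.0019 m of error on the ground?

At 79.493° one degree of longitude covers 111200 × cos 79.493° ≈ 111200 × 0.1824 ≈ 20277.9 m.
With N decimal places the half-ulp bound is 0.5·10⁻ᴺ°, or 0.5·10⁻ᴺ × 20277.9 m on the ground.
Setting 10139 × 10⁻ᴺ ≤ 0.0019 gives 10ᴺ ≥ 5.336e+06, i.e. N ≥ 6.73.
N = 6 would give 0.0101 m (too coarse); N = 7 gives 0.00101 m ≤ 0.0019 m.

7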